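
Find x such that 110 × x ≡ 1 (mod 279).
104

gcd(110, 279) = 1, so the inverse exists.
Extended Euclidean algorithm on (279, 110):
279 = 2 × 110 + 59  ⟹  59 = (1)·279 + (-2)·110
110 = 1 × 59 + 51  ⟹  51 = (-1)·279 + (3)·110
59 = 1 × 51 + 8  ⟹  8 = (2)·279 + (-5)·110
51 = 6 × 8 + 3  ⟹  3 = (-13)·279 + (33)·110
8 = 2 × 3 + 2  ⟹  2 = (28)·279 + (-71)·110
3 = 1 × 2 + 1  ⟹  1 = (-41)·279 + (104)·110
So (104)·110 ≡ 1 (mod 279), i.e. 110^(-1) ≡ 104 (mod 279).
Check: 110 × 104 = 11440 ≡ 1 (mod 279)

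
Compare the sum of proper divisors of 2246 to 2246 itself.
deficient

Proper divisors of 2246: sum = 1 + 2 + 1123 = 1126
Since 1126 < 2246, 2246 is deficient.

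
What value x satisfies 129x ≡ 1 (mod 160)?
129

gcd(129, 160) = 1, so the inverse exists.
Extended Euclidean algorithm on (160, 129):
160 = 1 × 129 + 31  ⟹  31 = (1)·160 + (-1)·129
129 = 4 × 31 + 5  ⟹  5 = (-4)·160 + (5)·129
31 = 6 × 5 + 1  ⟹  1 = (25)·160 + (-31)·129
So (-31)·129 ≡ 1 (mod 160), i.e. 129^(-1) ≡ -31 ≡ 129 (mod 160).
Check: 129 × 129 = 16641 ≡ 1 (mod 160)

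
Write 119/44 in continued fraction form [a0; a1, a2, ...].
[2; 1, 2, 2, 1, 1, 2]

Euclidean algorithm steps:
119 = 2 × 44 + 31
44 = 1 × 31 + 13
31 = 2 × 13 + 5
13 = 2 × 5 + 3
5 = 1 × 3 + 2
3 = 1 × 2 + 1
2 = 2 × 1 + 0
Continued fraction: [2; 1, 2, 2, 1, 1, 2]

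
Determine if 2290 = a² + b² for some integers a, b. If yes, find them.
9² + 47² (a=9, b=47)

Factorization: 2290 = 2 × 5 × 229
By Fermat: n is sum of two squares iff every prime p ≡ 3 (mod 4) appears to even power.
All primes ≡ 3 (mod 4) appear to even power.
Search a = 0, 1, 2, … for 2290 - a² a perfect square: first hit at a = 9: 2290 - 81 = 2209 = 47².
2290 = 9² + 47² = 81 + 2209 ✓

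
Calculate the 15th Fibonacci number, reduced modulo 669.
610

Matrix identity: Q^n = [[F_(n+1), F_n], [F_n, F_(n-1)]] with Q = [[1,1],[1,0]].
n = 15 = 1111₂. Square-and-multiply, entries mod 669:
Q^1 = [[1,1],[1,0]]
Q^3 = (Q^1)²·Q = [[3,2],[2,1]]
Q^7 = (Q^3)²·Q = [[21,13],[13,8]]
Q^15 = (Q^7)²·Q = [[318,610],[610,377]]
F_15 mod 669 = Q^15[0][1] = 610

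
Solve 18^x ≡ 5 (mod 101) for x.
16

Baby-step giant-step with step n = ⌈√101⌉ = 11.
Baby steps 18^j mod 101 (j:value) for j=0..10: 0:1, 1:18, 2:21, 3:75, 4:37, 5:60, 6:70, 7:48, 8:56, 9:99, 10:65.
Giant-step multiplier: 18^(-11) ≡ 18^(100-11) = 18^89 ≡ 12 (mod 101).
Giant steps γ_i = 5·12^i mod 101: γ_0=5, γ_1=60 (in table at j=5).
x = i·n + j = 1·11 + 5 = 16.
Check: 18^16 ≡ 5 (mod 101).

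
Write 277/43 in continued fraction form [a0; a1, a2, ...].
[6; 2, 3, 1, 4]

Euclidean algorithm steps:
277 = 6 × 43 + 19
43 = 2 × 19 + 5
19 = 3 × 5 + 4
5 = 1 × 4 + 1
4 = 4 × 1 + 0
Continued fraction: [6; 2, 3, 1, 4]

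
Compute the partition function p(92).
72533807

p(n) counts ways to write n as a sum of positive integers (order ignored).
Euler's pentagonal recurrence: p(k) = p(k-1) + p(k-2) - p(k-5) - p(k-7) + p(k-12) + p(k-15) - ... (offsets j(3j∓1)/2, signs ++--, p(0)=1, p(<0)=0).
DP table for k = 0..91: p(0)=1, p(1)=1, p(2)=2, p(3)=3, p(4)=5, p(5)=7, p(6)=11, p(7)=15, p(8)=22, p(9)=30, p(10)=42, p(11)=56, p(12)=77, p(13)=101, p(14)=135, p(15)=176, p(16)=231, p(17)=297, p(18)=385, p(19)=490, p(20)=627, p(21)=792, p(22)=1002, p(23)=1255, p(24)=1575, p(25)=1958, p(26)=2436, p(27)=3010, p(28)=3718, p(29)=4565, p(30)=5604, p(31)=6842, p(32)=8349, p(33)=10143, p(34)=12310, p(35)=14883, p(36)=17977, p(37)=21637, p(38)=26015, p(39)=31185, p(40)=37338, p(41)=44583, p(42)=53174, p(43)=63261, p(44)=75175, p(45)=89134, p(46)=105558, p(47)=124754, p(48)=147273, p(49)=173525, p(50)=204226, p(51)=239943, p(52)=281589, p(53)=329931, p(54)=386155, p(55)=451276, p(56)=526823, p(57)=614154, p(58)=715220, p(59)=831820, p(60)=966467, p(61)=1121505, p(62)=1300156, p(63)=1505499, p(64)=1741630, p(65)=2012558, p(66)=2323520, p(67)=2679689, p(68)=3087735, p(69)=3554345, p(70)=4087968, p(71)=4697205, p(72)=5392783, p(73)=6185689, p(74)=7089500, p(75)=8118264, p(76)=9289091, p(77)=10619863, p(78)=12132164, p(79)=13848650, p(80)=15796476, p(81)=18004327, p(82)=20506255, p(83)=23338469, p(84)=26543660, p(85)=30167357, p(86)=34262962, p(87)=38887673, p(88)=44108109, p(89)=49995925, p(90)=56634173, p(91)=64112359.
Final step: p(92) = p(91) + p(90) - p(87) - p(85) + p(80) + p(77) - p(70) - p(66) + p(57) + p(52) - p(41) - p(35) + p(22) + p(15) - p(0)
= 64112359 + 56634173 - 38887673 - 30167357 + 15796476 + 10619863 - 4087968 - 2323520 + 614154 + 281589 - 44583 - 14883 + 1002 + 176 - 1
= 72533807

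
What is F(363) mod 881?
89

Matrix identity: Q^n = [[F_(n+1), F_n], [F_n, F_(n-1)]] with Q = [[1,1],[1,0]].
n = 363 = 101101011₂. Square-and-multiply, entries mod 881:
Q^1 = [[1,1],[1,0]]
Q^2 = (Q^1)² = [[2,1],[1,1]]
Q^5 = (Q^2)²·Q = [[8,5],[5,3]]
Q^11 = (Q^5)²·Q = [[144,89],[89,55]]
Q^22 = (Q^11)² = [[465,91],[91,374]]
Q^45 = (Q^22)²·Q = [[434,732],[732,583]]
Q^90 = (Q^45)² = [[879,880],[880,880]]
Q^181 = (Q^90)²·Q = [[8,5],[5,3]]
Q^363 = (Q^181)²·Q = [[144,89],[89,55]]
F_363 mod 881 = Q^363[0][1] = 89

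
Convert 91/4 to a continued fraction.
[22; 1, 3]

Euclidean algorithm steps:
91 = 22 × 4 + 3
4 = 1 × 3 + 1
3 = 3 × 1 + 0
Continued fraction: [22; 1, 3]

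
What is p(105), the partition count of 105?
342325709

p(n) counts ways to write n as a sum of positive integers (order ignored).
Euler's pentagonal recurrence: p(k) = p(k-1) + p(k-2) - p(k-5) - p(k-7) + p(k-12) + p(k-15) - ... (offsets j(3j∓1)/2, signs ++--, p(0)=1, p(<0)=0).
DP table for k = 0..104: p(0)=1, p(1)=1, p(2)=2, p(3)=3, p(4)=5, p(5)=7, p(6)=11, p(7)=15, p(8)=22, p(9)=30, p(10)=42, p(11)=56, p(12)=77, p(13)=101, p(14)=135, p(15)=176, p(16)=231, p(17)=297, p(18)=385, p(19)=490, p(20)=627, p(21)=792, p(22)=1002, p(23)=1255, p(24)=1575, p(25)=1958, p(26)=2436, p(27)=3010, p(28)=3718, p(29)=4565, p(30)=5604, p(31)=6842, p(32)=8349, p(33)=10143, p(34)=12310, p(35)=14883, p(36)=17977, p(37)=21637, p(38)=26015, p(39)=31185, p(40)=37338, p(41)=44583, p(42)=53174, p(43)=63261, p(44)=75175, p(45)=89134, p(46)=105558, p(47)=124754, p(48)=147273, p(49)=173525, p(50)=204226, p(51)=239943, p(52)=281589, p(53)=329931, p(54)=386155, p(55)=451276, p(56)=526823, p(57)=614154, p(58)=715220, p(59)=831820, p(60)=966467, p(61)=1121505, p(62)=1300156, p(63)=1505499, p(64)=1741630, p(65)=2012558, p(66)=2323520, p(67)=2679689, p(68)=3087735, p(69)=3554345, p(70)=4087968, p(71)=4697205, p(72)=5392783, p(73)=6185689, p(74)=7089500, p(75)=8118264, p(76)=9289091, p(77)=10619863, p(78)=12132164, p(79)=13848650, p(80)=15796476, p(81)=18004327, p(82)=20506255, p(83)=23338469, p(84)=26543660, p(85)=30167357, p(86)=34262962, p(87)=38887673, p(88)=44108109, p(89)=49995925, p(90)=56634173, p(91)=64112359, p(92)=72533807, p(93)=82010177, p(94)=92669720, p(95)=104651419, p(96)=118114304, p(97)=133230930, p(98)=150198136, p(99)=169229875, p(100)=190569292, p(101)=214481126, p(102)=241265379, p(103)=271248950, p(104)=304801365.
Final step: p(105) = p(104) + p(103) - p(100) - p(98) + p(93) + p(90) - p(83) - p(79) + p(70) + p(65) - p(54) - p(48) + p(35) + p(28) - p(13) - p(5)
= 304801365 + 271248950 - 190569292 - 150198136 + 82010177 + 56634173 - 23338469 - 13848650 + 4087968 + 2012558 - 386155 - 147273 + 14883 + 3718 - 101 - 7
= 342325709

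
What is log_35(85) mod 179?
92

Baby-step giant-step with step n = ⌈√179⌉ = 14.
Baby steps 35^j mod 179 (j:value) for j=0..13: 0:1, 1:35, 2:151, 3:94, 4:68, 5:53, 6:65, 7:127, 8:149, 9:24, 10:124, 11:44, 12:108, 13:21.
Giant-step multiplier: 35^(-14) ≡ 35^(178-14) = 35^164 ≡ 66 (mod 179).
Giant steps γ_i = 85·66^i mod 179: γ_0=85, γ_1=61, γ_2=88, γ_3=80, γ_4=89, γ_5=146, γ_6=149 (in table at j=8).
x = i·n + j = 6·14 + 8 = 92.
Check: 35^92 ≡ 85 (mod 179).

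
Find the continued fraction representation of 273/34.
[8; 34]

Euclidean algorithm steps:
273 = 8 × 34 + 1
34 = 34 × 1 + 0
Continued fraction: [8; 34]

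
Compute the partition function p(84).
26543660

p(n) counts ways to write n as a sum of positive integers (order ignored).
Euler's pentagonal recurrence: p(k) = p(k-1) + p(k-2) - p(k-5) - p(k-7) + p(k-12) + p(k-15) - ... (offsets j(3j∓1)/2, signs ++--, p(0)=1, p(<0)=0).
DP table for k = 0..83: p(0)=1, p(1)=1, p(2)=2, p(3)=3, p(4)=5, p(5)=7, p(6)=11, p(7)=15, p(8)=22, p(9)=30, p(10)=42, p(11)=56, p(12)=77, p(13)=101, p(14)=135, p(15)=176, p(16)=231, p(17)=297, p(18)=385, p(19)=490, p(20)=627, p(21)=792, p(22)=1002, p(23)=1255, p(24)=1575, p(25)=1958, p(26)=2436, p(27)=3010, p(28)=3718, p(29)=4565, p(30)=5604, p(31)=6842, p(32)=8349, p(33)=10143, p(34)=12310, p(35)=14883, p(36)=17977, p(37)=21637, p(38)=26015, p(39)=31185, p(40)=37338, p(41)=44583, p(42)=53174, p(43)=63261, p(44)=75175, p(45)=89134, p(46)=105558, p(47)=124754, p(48)=147273, p(49)=173525, p(50)=204226, p(51)=239943, p(52)=281589, p(53)=329931, p(54)=386155, p(55)=451276, p(56)=526823, p(57)=614154, p(58)=715220, p(59)=831820, p(60)=966467, p(61)=1121505, p(62)=1300156, p(63)=1505499, p(64)=1741630, p(65)=2012558, p(66)=2323520, p(67)=2679689, p(68)=3087735, p(69)=3554345, p(70)=4087968, p(71)=4697205, p(72)=5392783, p(73)=6185689, p(74)=7089500, p(75)=8118264, p(76)=9289091, p(77)=10619863, p(78)=12132164, p(79)=13848650, p(80)=15796476, p(81)=18004327, p(82)=20506255, p(83)=23338469.
Final step: p(84) = p(83) + p(82) - p(79) - p(77) + p(72) + p(69) - p(62) - p(58) + p(49) + p(44) - p(33) - p(27) + p(14) + p(7)
= 23338469 + 20506255 - 13848650 - 10619863 + 5392783 + 3554345 - 1300156 - 715220 + 173525 + 75175 - 10143 - 3010 + 135 + 15
= 26543660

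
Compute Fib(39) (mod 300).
286

Matrix identity: Q^n = [[F_(n+1), F_n], [F_n, F_(n-1)]] with Q = [[1,1],[1,0]].
n = 39 = 100111₂. Square-and-multiply, entries mod 300:
Q^1 = [[1,1],[1,0]]
Q^2 = (Q^1)² = [[2,1],[1,1]]
Q^4 = (Q^2)² = [[5,3],[3,2]]
Q^9 = (Q^4)²·Q = [[55,34],[34,21]]
Q^19 = (Q^9)²·Q = [[165,281],[281,184]]
Q^39 = (Q^19)²·Q = [[255,286],[286,269]]
F_39 mod 300 = Q^39[0][1] = 286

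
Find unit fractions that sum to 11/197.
1/18 + 1/3546

Greedy algorithm:
11/197: ceiling(197/11) = 18, use 1/18
1/3546: ceiling(3546/1) = 3546, use 1/3546
Result: 11/197 = 1/18 + 1/3546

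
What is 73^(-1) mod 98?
47

gcd(73, 98) = 1, so the inverse exists.
Extended Euclidean algorithm on (98, 73):
98 = 1 × 73 + 25  ⟹  25 = (1)·98 + (-1)·73
73 = 2 × 25 + 23  ⟹  23 = (-2)·98 + (3)·73
25 = 1 × 23 + 2  ⟹  2 = (3)·98 + (-4)·73
23 = 11 × 2 + 1  ⟹  1 = (-35)·98 + (47)·73
So (47)·73 ≡ 1 (mod 98), i.e. 73^(-1) ≡ 47 (mod 98).
Check: 73 × 47 = 3431 ≡ 1 (mod 98)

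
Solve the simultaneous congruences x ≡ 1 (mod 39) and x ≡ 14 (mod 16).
430

Using Chinese Remainder Theorem:
M = 39 × 16 = 624
M1 = 16, M2 = 39
y1 = 16^(-1) mod 39 = 22
y2 = 39^(-1) mod 16 = 7
x = (1×16×22 + 14×39×7) mod 624 = 430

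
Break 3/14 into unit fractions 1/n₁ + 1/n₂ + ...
1/5 + 1/70

Greedy algorithm:
3/14: ceiling(14/3) = 5, use 1/5
1/70: ceiling(70/1) = 70, use 1/70
Result: 3/14 = 1/5 + 1/70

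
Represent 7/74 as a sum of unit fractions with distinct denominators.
1/11 + 1/272 + 1/110704

Greedy algorithm:
7/74: ceiling(74/7) = 11, use 1/11
3/814: ceiling(814/3) = 272, use 1/272
1/110704: ceiling(110704/1) = 110704, use 1/110704
Result: 7/74 = 1/11 + 1/272 + 1/110704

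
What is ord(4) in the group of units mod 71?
35

71 is prime, so ord(4) divides φ(71) = 70.
Divisors of 70: 1, 2, 5, 7, 10, 14, 35, 70.
Repeated squaring: 4^1 ≡ 4, 4^2 ≡ 16, 4^4 ≡ 43, 4^8 ≡ 3, 4^16 ≡ 9, 4^32 ≡ 10, 4^64 ≡ 29 (mod 71).
Test 4^d mod 71 for each divisor d in increasing order:
4^1 ≡ 4
4^2 ≡ 16
4^5 = 4^4·4^1 ≡ 30
4^7 = 4^4·4^2·4^1 ≡ 54
4^10 = 4^8·4^2 ≡ 48
4^14 = 4^8·4^4·4^2 ≡ 5
4^35 = 4^32·4^2·4^1 ≡ 1  ← first divisor giving 1
The order is 35.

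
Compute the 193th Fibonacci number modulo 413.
169

Matrix identity: Q^n = [[F_(n+1), F_n], [F_n, F_(n-1)]] with Q = [[1,1],[1,0]].
n = 193 = 11000001₂. Square-and-multiply, entries mod 413:
Q^1 = [[1,1],[1,0]]
Q^3 = (Q^1)²·Q = [[3,2],[2,1]]
Q^6 = (Q^3)² = [[13,8],[8,5]]
Q^12 = (Q^6)² = [[233,144],[144,89]]
Q^24 = (Q^12)² = [[272,112],[112,160]]
Q^48 = (Q^24)² = [[211,63],[63,148]]
Q^96 = (Q^48)² = [[169,315],[315,267]]
Q^193 = (Q^96)²·Q = [[393,169],[169,224]]
F_193 mod 413 = Q^193[0][1] = 169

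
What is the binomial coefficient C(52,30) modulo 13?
0

Using Lucas' theorem:
Write n=52 and k=30 in base 13:
n in base 13: [4, 0]
k in base 13: [2, 4]
C(52,30) mod 13 = ∏ C(n_i, k_i) mod 13
Digit binomials (mod 13): C(4,2) = 6; C(0,4) = 0 (k_i > n_i)
Product: 6 × 0 = 0 ≡ 0 (mod 13)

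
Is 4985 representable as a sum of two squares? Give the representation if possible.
19² + 68² (a=19, b=68)

Factorization: 4985 = 5 × 997
By Fermat: n is sum of two squares iff every prime p ≡ 3 (mod 4) appears to even power.
All primes ≡ 3 (mod 4) appear to even power.
Search a = 0, 1, 2, … for 4985 - a² a perfect square: first hit at a = 19: 4985 - 361 = 4624 = 68².
4985 = 19² + 68² = 361 + 4624 ✓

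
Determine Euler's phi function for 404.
200

404 = 2^2 × 101
φ(n) = n × ∏(1 - 1/p) for each prime p dividing n
φ(404) = 404 × (1 - 1/2) × (1 - 1/101) = 200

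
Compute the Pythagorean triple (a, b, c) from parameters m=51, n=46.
(485, 4692, 4717)

Euclid's formula: a = m² - n², b = 2mn, c = m² + n²
m = 51, n = 46
a = 51² - 46² = 2601 - 2116 = 485
b = 2 × 51 × 46 = 4692
c = 51² + 46² = 2601 + 2116 = 4717
Verification: 485² + 4692² = 235225 + 22014864 = 22250089 = 4717² ✓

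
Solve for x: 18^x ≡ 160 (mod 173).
104

Baby-step giant-step with step n = ⌈√173⌉ = 14.
Baby steps 18^j mod 173 (j:value) for j=0..13: 0:1, 1:18, 2:151, 3:123, 4:138, 5:62, 6:78, 7:20, 8:14, 9:79, 10:38, 11:165, 12:29, 13:3.
Giant-step multiplier: 18^(-14) ≡ 18^(172-14) = 18^158 ≡ 157 (mod 173).
Giant steps γ_i = 160·157^i mod 173: γ_0=160, γ_1=35, γ_2=132, γ_3=137, γ_4=57, γ_5=126, γ_6=60, γ_7=78 (in table at j=6).
x = i·n + j = 7·14 + 6 = 104.
Check: 18^104 ≡ 160 (mod 173).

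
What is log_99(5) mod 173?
139

Baby-step giant-step with step n = ⌈√173⌉ = 14.
Baby steps 99^j mod 173 (j:value) for j=0..13: 0:1, 1:99, 2:113, 3:115, 4:140, 5:20, 6:77, 7:11, 8:51, 9:32, 10:54, 11:156, 12:47, 13:155.
Giant-step multiplier: 99^(-14) ≡ 99^(172-14) = 99^158 ≡ 163 (mod 173).
Giant steps γ_i = 5·163^i mod 173: γ_0=5, γ_1=123, γ_2=154, γ_3=17, γ_4=3, γ_5=143, γ_6=127, γ_7=114, γ_8=71, γ_9=155 (in table at j=13).
x = i·n + j = 9·14 + 13 = 139.
Check: 99^139 ≡ 5 (mod 173).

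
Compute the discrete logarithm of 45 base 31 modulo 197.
31

Baby-step giant-step with step n = ⌈√197⌉ = 15.
Baby steps 31^j mod 197 (j:value) for j=0..14: 0:1, 1:31, 2:173, 3:44, 4:182, 5:126, 6:163, 7:128, 8:28, 9:80, 10:116, 11:50, 12:171, 13:179, 14:33.
Giant-step multiplier: 31^(-15) ≡ 31^(196-15) = 31^181 ≡ 140 (mod 197).
Giant steps γ_i = 45·140^i mod 197: γ_0=45, γ_1=193, γ_2=31 (in table at j=1).
x = i·n + j = 2·15 + 1 = 31.
Check: 31^31 ≡ 45 (mod 197).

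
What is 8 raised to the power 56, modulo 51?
1

Repeated squaring. Binary of 56 = 111000.
8^1 ≡ 8 (mod 51); 8^2 ≡ 13 (mod 51); 8^4 ≡ 16 (mod 51); 8^8 ≡ 1 (mod 51); 8^16 ≡ 1 (mod 51); 8^32 ≡ 1 (mod 51)
8^56 = 8^8 × 8^16 × 8^32 ≡ 1 (mod 51)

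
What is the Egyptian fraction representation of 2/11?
1/6 + 1/66

Greedy algorithm:
2/11: ceiling(11/2) = 6, use 1/6
1/66: ceiling(66/1) = 66, use 1/66
Result: 2/11 = 1/6 + 1/66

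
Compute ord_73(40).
72

73 is prime, so ord(40) divides φ(73) = 72.
Divisors of 72: 1, 2, 3, 4, 6, 8, 9, 12, 18, 24, 36, 72.
Repeated squaring: 40^1 ≡ 40, 40^2 ≡ 67, 40^4 ≡ 36, 40^8 ≡ 55, 40^16 ≡ 32, 40^32 ≡ 2, 40^64 ≡ 4 (mod 73).
Test 40^d mod 73 for each divisor d in increasing order:
40^1 ≡ 40
40^2 ≡ 67
40^3 = 40^2·40^1 ≡ 52
40^4 ≡ 36
40^6 = 40^4·40^2 ≡ 3
40^8 ≡ 55
40^9 = 40^8·40^1 ≡ 10
40^12 = 40^8·40^4 ≡ 9
40^18 = 40^16·40^2 ≡ 27
40^24 = 40^16·40^8 ≡ 8
40^36 = 40^32·40^4 ≡ 72
40^72 = 40^64·40^8 ≡ 1  ← first divisor giving 1
The order is 72.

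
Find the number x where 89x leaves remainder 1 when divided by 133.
3

gcd(89, 133) = 1, so the inverse exists.
Extended Euclidean algorithm on (133, 89):
133 = 1 × 89 + 44  ⟹  44 = (1)·133 + (-1)·89
89 = 2 × 44 + 1  ⟹  1 = (-2)·133 + (3)·89
So (3)·89 ≡ 1 (mod 133), i.e. 89^(-1) ≡ 3 (mod 133).
Check: 89 × 3 = 267 ≡ 1 (mod 133)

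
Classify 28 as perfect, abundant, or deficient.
perfect

Proper divisors of 28: sum = 1 + 2 + 4 + 7 + 14 = 28
Since 28 = 28, 28 is perfect.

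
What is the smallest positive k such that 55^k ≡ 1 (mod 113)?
112

113 is prime, so ord(55) divides φ(113) = 112.
Divisors of 112: 1, 2, 4, 7, 8, 14, 16, 28, 56, 112.
Repeated squaring: 55^1 ≡ 55, 55^2 ≡ 87, 55^4 ≡ 111, 55^8 ≡ 4, 55^16 ≡ 16, 55^32 ≡ 30, 55^64 ≡ 109 (mod 113).
Test 55^d mod 113 for each divisor d in increasing order:
55^1 ≡ 55
55^2 ≡ 87
55^4 ≡ 111
55^7 = 55^4·55^2·55^1 ≡ 35
55^8 ≡ 4
55^14 = 55^8·55^4·55^2 ≡ 95
55^16 ≡ 16
55^28 = 55^16·55^8·55^4 ≡ 98
55^56 = 55^32·55^16·55^8 ≡ 112
55^112 = 55^64·55^32·55^16 ≡ 1  ← first divisor giving 1
The order is 112.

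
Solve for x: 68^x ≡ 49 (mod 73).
66

Baby-step giant-step with step n = ⌈√73⌉ = 9.
Baby steps 68^j mod 73 (j:value) for j=0..8: 0:1, 1:68, 2:25, 3:21, 4:41, 5:14, 6:3, 7:58, 8:2.
Giant-step multiplier: 68^(-9) ≡ 68^(72-9) = 68^63 ≡ 51 (mod 73).
Giant steps γ_i = 49·51^i mod 73: γ_0=49, γ_1=17, γ_2=64, γ_3=52, γ_4=24, γ_5=56, γ_6=9, γ_7=21 (in table at j=3).
x = i·n + j = 7·9 + 3 = 66.
Check: 68^66 ≡ 49 (mod 73).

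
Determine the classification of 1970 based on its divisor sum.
deficient

Proper divisors of 1970: sum = 1 + 2 + 5 + 10 + 197 + 394 + 985 = 1594
Since 1594 < 1970, 1970 is deficient.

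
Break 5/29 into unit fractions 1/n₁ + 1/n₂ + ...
1/6 + 1/174

Greedy algorithm:
5/29: ceiling(29/5) = 6, use 1/6
1/174: ceiling(174/1) = 174, use 1/174
Result: 5/29 = 1/6 + 1/174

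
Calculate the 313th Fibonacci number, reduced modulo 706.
157

Matrix identity: Q^n = [[F_(n+1), F_n], [F_n, F_(n-1)]] with Q = [[1,1],[1,0]].
n = 313 = 100111001₂. Square-and-multiply, entries mod 706:
Q^1 = [[1,1],[1,0]]
Q^2 = (Q^1)² = [[2,1],[1,1]]
Q^4 = (Q^2)² = [[5,3],[3,2]]
Q^9 = (Q^4)²·Q = [[55,34],[34,21]]
Q^19 = (Q^9)²·Q = [[411,651],[651,466]]
Q^39 = (Q^19)²·Q = [[161,388],[388,479]]
Q^78 = (Q^39)² = [[671,514],[514,157]]
Q^156 = (Q^78)² = [[671,580],[580,91]]
Q^313 = (Q^156)²·Q = [[161,157],[157,4]]
F_313 mod 706 = Q^313[0][1] = 157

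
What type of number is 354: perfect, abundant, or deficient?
abundant

Proper divisors of 354: sum = 1 + 2 + 3 + 6 + 59 + 118 + 177 = 366
Since 366 > 354, 354 is abundant.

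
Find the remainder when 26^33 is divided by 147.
41

Repeated squaring. Binary of 33 = 100001.
26^1 ≡ 26 (mod 147); 26^2 ≡ 88 (mod 147); 26^4 ≡ 100 (mod 147); 26^8 ≡ 4 (mod 147); 26^16 ≡ 16 (mod 147); 26^32 ≡ 109 (mod 147)
26^33 = 26^1 × 26^32 ≡ 41 (mod 147)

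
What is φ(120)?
32

120 = 2^3 × 3 × 5
φ(n) = n × ∏(1 - 1/p) for each prime p dividing n
φ(120) = 120 × (1 - 1/2) × (1 - 1/3) × (1 - 1/5) = 32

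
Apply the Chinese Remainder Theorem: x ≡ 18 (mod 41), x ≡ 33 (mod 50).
633

Using Chinese Remainder Theorem:
M = 41 × 50 = 2050
M1 = 50, M2 = 41
y1 = 50^(-1) mod 41 = 32
y2 = 41^(-1) mod 50 = 11
x = (18×50×32 + 33×41×11) mod 2050 = 633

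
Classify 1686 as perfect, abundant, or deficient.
abundant

Proper divisors of 1686: sum = 1 + 2 + 3 + 6 + 281 + 562 + 843 = 1698
Since 1698 > 1686, 1686 is abundant.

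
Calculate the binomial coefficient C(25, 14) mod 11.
2

Using Lucas' theorem:
Write n=25 and k=14 in base 11:
n in base 11: [2, 3]
k in base 11: [1, 3]
C(25,14) mod 11 = ∏ C(n_i, k_i) mod 11
Digit binomials (mod 11): C(2,1) = 2; C(3,3) = 1
Product: 2 × 1 = 2 ≡ 2 (mod 11)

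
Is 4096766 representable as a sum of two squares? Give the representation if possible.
Not possible

Factorization: 4096766 = 2 × 127^3
By Fermat: n is sum of two squares iff every prime p ≡ 3 (mod 4) appears to even power.
Prime(s) ≡ 3 (mod 4) with odd exponent: [(127, 3)]
Therefore 4096766 cannot be expressed as a² + b².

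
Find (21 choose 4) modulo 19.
0

Using Lucas' theorem:
Write n=21 and k=4 in base 19:
n in base 19: [1, 2]
k in base 19: [0, 4]
C(21,4) mod 19 = ∏ C(n_i, k_i) mod 19
Digit binomials (mod 19): C(1,0) = 1; C(2,4) = 0 (k_i > n_i)
Product: 1 × 0 = 0 ≡ 0 (mod 19)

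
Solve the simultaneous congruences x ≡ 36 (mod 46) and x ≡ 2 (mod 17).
36

Using Chinese Remainder Theorem:
M = 46 × 17 = 782
M1 = 17, M2 = 46
y1 = 17^(-1) mod 46 = 19
y2 = 46^(-1) mod 17 = 10
x = (36×17×19 + 2×46×10) mod 782 = 36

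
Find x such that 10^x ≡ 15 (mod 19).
7

Baby-step giant-step with step n = ⌈√19⌉ = 5.
Baby steps 10^j mod 19 (j:value) for j=0..4: 0:1, 1:10, 2:5, 3:12, 4:6.
Giant-step multiplier: 10^(-5) ≡ 10^(18-5) = 10^13 ≡ 13 (mod 19).
Giant steps γ_i = 15·13^i mod 19: γ_0=15, γ_1=5 (in table at j=2).
x = i·n + j = 1·5 + 2 = 7.
Check: 10^7 ≡ 15 (mod 19).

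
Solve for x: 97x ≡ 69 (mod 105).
x ≡ 57 (mod 105)

gcd(97, 105) = 1, which divides 69, so solutions exist.
Find 97^(-1) mod 105 by the extended Euclidean algorithm:
105 = 1 × 97 + 8  ⟹  8 = (1)·105 + (-1)·97
97 = 12 × 8 + 1  ⟹  1 = (-12)·105 + (13)·97
So (13)·97 ≡ 1 (mod 105), i.e. 97^(-1) ≡ 13 (mod 105).
x ≡ 13 × 69 = 897 ≡ 57 (mod 105).
Check: 97 × 57 = 5529 ≡ 69 (mod 105).
Unique solution: x ≡ 57 (mod 105)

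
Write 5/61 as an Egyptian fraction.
1/13 + 1/199 + 1/52603 + 1/4150560811 + 1/34454310087467394631

Greedy algorithm:
5/61: ceiling(61/5) = 13, use 1/13
4/793: ceiling(793/4) = 199, use 1/199
3/157807: ceiling(157807/3) = 52603, use 1/52603
2/8301121621: ceiling(8301121621/2) = 4150560811, use 1/4150560811
1/34454310087467394631: ceiling(34454310087467394631/1) = 34454310087467394631, use 1/34454310087467394631
Result: 5/61 = 1/13 + 1/199 + 1/52603 + 1/4150560811 + 1/34454310087467394631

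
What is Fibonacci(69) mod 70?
54

Matrix identity: Q^n = [[F_(n+1), F_n], [F_n, F_(n-1)]] with Q = [[1,1],[1,0]].
n = 69 = 1000101₂. Square-and-multiply, entries mod 70:
Q^1 = [[1,1],[1,0]]
Q^2 = (Q^1)² = [[2,1],[1,1]]
Q^4 = (Q^2)² = [[5,3],[3,2]]
Q^8 = (Q^4)² = [[34,21],[21,13]]
Q^17 = (Q^8)²·Q = [[64,57],[57,7]]
Q^34 = (Q^17)² = [[65,57],[57,8]]
Q^69 = (Q^34)²·Q = [[15,54],[54,31]]
F_69 mod 70 = Q^69[0][1] = 54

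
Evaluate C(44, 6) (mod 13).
0

Using Lucas' theorem:
Write n=44 and k=6 in base 13:
n in base 13: [3, 5]
k in base 13: [0, 6]
C(44,6) mod 13 = ∏ C(n_i, k_i) mod 13
Digit binomials (mod 13): C(3,0) = 1; C(5,6) = 0 (k_i > n_i)
Product: 1 × 0 = 0 ≡ 0 (mod 13)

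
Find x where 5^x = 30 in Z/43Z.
29

Baby-step giant-step with step n = ⌈√43⌉ = 7.
Baby steps 5^j mod 43 (j:value) for j=0..6: 0:1, 1:5, 2:25, 3:39, 4:23, 5:29, 6:16.
Giant-step multiplier: 5^(-7) ≡ 5^(42-7) = 5^35 ≡ 7 (mod 43).
Giant steps γ_i = 30·7^i mod 43: γ_0=30, γ_1=38, γ_2=8, γ_3=13, γ_4=5 (in table at j=1).
x = i·n + j = 4·7 + 1 = 29.
Check: 5^29 ≡ 30 (mod 43).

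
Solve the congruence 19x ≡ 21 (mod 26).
x ≡ 23 (mod 26)

gcd(19, 26) = 1, which divides 21, so solutions exist.
Find 19^(-1) mod 26 by the extended Euclidean algorithm:
26 = 1 × 19 + 7  ⟹  7 = (1)·26 + (-1)·19
19 = 2 × 7 + 5  ⟹  5 = (-2)·26 + (3)·19
7 = 1 × 5 + 2  ⟹  2 = (3)·26 + (-4)·19
5 = 2 × 2 + 1  ⟹  1 = (-8)·26 + (11)·19
So (11)·19 ≡ 1 (mod 26), i.e. 19^(-1) ≡ 11 (mod 26).
x ≡ 11 × 21 = 231 ≡ 23 (mod 26).
Check: 19 × 23 = 437 ≡ 21 (mod 26).
Unique solution: x ≡ 23 (mod 26)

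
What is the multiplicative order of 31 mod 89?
88

89 is prime, so ord(31) divides φ(89) = 88.
Divisors of 88: 1, 2, 4, 8, 11, 22, 44, 88.
Repeated squaring: 31^1 ≡ 31, 31^2 ≡ 71, 31^4 ≡ 57, 31^8 ≡ 45, 31^16 ≡ 67, 31^32 ≡ 39, 31^64 ≡ 8 (mod 89).
Test 31^d mod 89 for each divisor d in increasing order:
31^1 ≡ 31
31^2 ≡ 71
31^4 ≡ 57
31^8 ≡ 45
31^11 = 31^8·31^2·31^1 ≡ 77
31^22 = 31^16·31^4·31^2 ≡ 55
31^44 = 31^32·31^8·31^4 ≡ 88
31^88 = 31^64·31^16·31^8 ≡ 1  ← first divisor giving 1
The order is 88.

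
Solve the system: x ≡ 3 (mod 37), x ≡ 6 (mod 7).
188

Using Chinese Remainder Theorem:
M = 37 × 7 = 259
M1 = 7, M2 = 37
y1 = 7^(-1) mod 37 = 16
y2 = 37^(-1) mod 7 = 4
x = (3×7×16 + 6×37×4) mod 259 = 188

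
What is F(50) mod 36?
1

Matrix identity: Q^n = [[F_(n+1), F_n], [F_n, F_(n-1)]] with Q = [[1,1],[1,0]].
n = 50 = 110010₂. Square-and-multiply, entries mod 36:
Q^1 = [[1,1],[1,0]]
Q^3 = (Q^1)²·Q = [[3,2],[2,1]]
Q^6 = (Q^3)² = [[13,8],[8,5]]
Q^12 = (Q^6)² = [[17,0],[0,17]]
Q^25 = (Q^12)²·Q = [[1,1],[1,0]]
Q^50 = (Q^25)² = [[2,1],[1,1]]
F_50 mod 36 = Q^50[0][1] = 1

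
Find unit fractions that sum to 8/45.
1/6 + 1/90

Greedy algorithm:
8/45: ceiling(45/8) = 6, use 1/6
1/90: ceiling(90/1) = 90, use 1/90
Result: 8/45 = 1/6 + 1/90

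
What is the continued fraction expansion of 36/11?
[3; 3, 1, 2]

Euclidean algorithm steps:
36 = 3 × 11 + 3
11 = 3 × 3 + 2
3 = 1 × 2 + 1
2 = 2 × 1 + 0
Continued fraction: [3; 3, 1, 2]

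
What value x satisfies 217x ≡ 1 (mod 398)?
387

gcd(217, 398) = 1, so the inverse exists.
Extended Euclidean algorithm on (398, 217):
398 = 1 × 217 + 181  ⟹  181 = (1)·398 + (-1)·217
217 = 1 × 181 + 36  ⟹  36 = (-1)·398 + (2)·217
181 = 5 × 36 + 1  ⟹  1 = (6)·398 + (-11)·217
So (-11)·217 ≡ 1 (mod 398), i.e. 217^(-1) ≡ -11 ≡ 387 (mod 398).
Check: 217 × 387 = 83979 ≡ 1 (mod 398)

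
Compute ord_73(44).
72

73 is prime, so ord(44) divides φ(73) = 72.
Divisors of 72: 1, 2, 3, 4, 6, 8, 9, 12, 18, 24, 36, 72.
Repeated squaring: 44^1 ≡ 44, 44^2 ≡ 38, 44^4 ≡ 57, 44^8 ≡ 37, 44^16 ≡ 55, 44^32 ≡ 32, 44^64 ≡ 2 (mod 73).
Test 44^d mod 73 for each divisor d in increasing order:
44^1 ≡ 44
44^2 ≡ 38
44^3 = 44^2·44^1 ≡ 66
44^4 ≡ 57
44^6 = 44^4·44^2 ≡ 49
44^8 ≡ 37
44^9 = 44^8·44^1 ≡ 22
44^12 = 44^8·44^4 ≡ 65
44^18 = 44^16·44^2 ≡ 46
44^24 = 44^16·44^8 ≡ 64
44^36 = 44^32·44^4 ≡ 72
44^72 = 44^64·44^8 ≡ 1  ← first divisor giving 1
The order is 72.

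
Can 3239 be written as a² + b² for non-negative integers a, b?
Not possible

Factorization: 3239 = 41 × 79
By Fermat: n is sum of two squares iff every prime p ≡ 3 (mod 4) appears to even power.
Prime(s) ≡ 3 (mod 4) with odd exponent: [(79, 1)]
Therefore 3239 cannot be expressed as a² + b².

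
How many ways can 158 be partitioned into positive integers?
88751778802

p(n) counts ways to write n as a sum of positive integers (order ignored).
Euler's pentagonal recurrence: p(k) = p(k-1) + p(k-2) - p(k-5) - p(k-7) + p(k-12) + p(k-15) - ... (offsets j(3j∓1)/2, signs ++--, p(0)=1, p(<0)=0).
DP table for k = 0..157: p(0)=1, p(1)=1, p(2)=2, p(3)=3, p(4)=5, p(5)=7, p(6)=11, p(7)=15, p(8)=22, p(9)=30, p(10)=42, p(11)=56, p(12)=77, p(13)=101, p(14)=135, p(15)=176, p(16)=231, p(17)=297, p(18)=385, p(19)=490, p(20)=627, p(21)=792, p(22)=1002, p(23)=1255, p(24)=1575, p(25)=1958, p(26)=2436, p(27)=3010, p(28)=3718, p(29)=4565, p(30)=5604, p(31)=6842, p(32)=8349, p(33)=10143, p(34)=12310, p(35)=14883, p(36)=17977, p(37)=21637, p(38)=26015, p(39)=31185, p(40)=37338, p(41)=44583, p(42)=53174, p(43)=63261, p(44)=75175, p(45)=89134, p(46)=105558, p(47)=124754, p(48)=147273, p(49)=173525, p(50)=204226, p(51)=239943, p(52)=281589, p(53)=329931, p(54)=386155, p(55)=451276, p(56)=526823, p(57)=614154, p(58)=715220, p(59)=831820, p(60)=966467, p(61)=1121505, p(62)=1300156, p(63)=1505499, p(64)=1741630, p(65)=2012558, p(66)=2323520, p(67)=2679689, p(68)=3087735, p(69)=3554345, p(70)=4087968, p(71)=4697205, p(72)=5392783, p(73)=6185689, p(74)=7089500, p(75)=8118264, p(76)=9289091, p(77)=10619863, p(78)=12132164, p(79)=13848650, p(80)=15796476, p(81)=18004327, p(82)=20506255, p(83)=23338469, p(84)=26543660, p(85)=30167357, p(86)=34262962, p(87)=38887673, p(88)=44108109, p(89)=49995925, p(90)=56634173, p(91)=64112359, p(92)=72533807, p(93)=82010177, p(94)=92669720, p(95)=104651419, p(96)=118114304, p(97)=133230930, p(98)=150198136, p(99)=169229875, p(100)=190569292, p(101)=214481126, p(102)=241265379, p(103)=271248950, p(104)=304801365, p(105)=342325709, p(106)=384276336, p(107)=431149389, p(108)=483502844, p(109)=541946240, p(110)=607163746, p(111)=679903203, p(112)=761002156, p(113)=851376628, p(114)=952050665, p(115)=1064144451, p(116)=1188908248, p(117)=1327710076, p(118)=1482074143, p(119)=1653668665, p(120)=1844349560, p(121)=2056148051, p(122)=2291320912, p(123)=2552338241, p(124)=2841940500, p(125)=3163127352, p(126)=3519222692, p(127)=3913864295, p(128)=4351078600, p(129)=4835271870, p(130)=5371315400, p(131)=5964539504, p(132)=6620830889, p(133)=7346629512, p(134)=8149040695, p(135)=9035836076, p(136)=10015581680, p(137)=11097645016, p(138)=12292341831, p(139)=13610949895, p(140)=15065878135, p(141)=16670689208, p(142)=18440293320, p(143)=20390982757, p(144)=22540654445, p(145)=24908858009, p(146)=27517052599, p(147)=30388671978, p(148)=33549419497, p(149)=37027355200, p(150)=40853235313, p(151)=45060624582, p(152)=49686288421, p(153)=54770336324, p(154)=60356673280, p(155)=66493182097, p(156)=73232243759, p(157)=80630964769.
Final step: p(158) = p(157) + p(156) - p(153) - p(151) + p(146) + p(143) - p(136) - p(132) + p(123) + p(118) - p(107) - p(101) + p(88) + p(81) - p(66) - p(58) + p(41) + p(32) - p(13) - p(3)
= 80630964769 + 73232243759 - 54770336324 - 45060624582 + 27517052599 + 20390982757 - 10015581680 - 6620830889 + 2552338241 + 1482074143 - 431149389 - 214481126 + 44108109 + 18004327 - 2323520 - 715220 + 44583 + 8349 - 101 - 3
= 88751778802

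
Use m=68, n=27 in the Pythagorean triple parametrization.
(3895, 3672, 5353)

Euclid's formula: a = m² - n², b = 2mn, c = m² + n²
m = 68, n = 27
a = 68² - 27² = 4624 - 729 = 3895
b = 2 × 68 × 27 = 3672
c = 68² + 27² = 4624 + 729 = 5353
Verification: 3895² + 3672² = 15171025 + 13483584 = 28654609 = 5353² ✓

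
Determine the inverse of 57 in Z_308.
281

gcd(57, 308) = 1, so the inverse exists.
Extended Euclidean algorithm on (308, 57):
308 = 5 × 57 + 23  ⟹  23 = (1)·308 + (-5)·57
57 = 2 × 23 + 11  ⟹  11 = (-2)·308 + (11)·57
23 = 2 × 11 + 1  ⟹  1 = (5)·308 + (-27)·57
So (-27)·57 ≡ 1 (mod 308), i.e. 57^(-1) ≡ -27 ≡ 281 (mod 308).
Check: 57 × 281 = 16017 ≡ 1 (mod 308)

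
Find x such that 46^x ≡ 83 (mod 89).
37

Baby-step giant-step with step n = ⌈√89⌉ = 10.
Baby steps 46^j mod 89 (j:value) for j=0..9: 0:1, 1:46, 2:69, 3:59, 4:44, 5:66, 6:10, 7:15, 8:67, 9:56.
Giant-step multiplier: 46^(-10) ≡ 46^(88-10) = 46^78 ≡ 71 (mod 89).
Giant steps γ_i = 83·71^i mod 89: γ_0=83, γ_1=19, γ_2=14, γ_3=15 (in table at j=7).
x = i·n + j = 3·10 + 7 = 37.
Check: 46^37 ≡ 83 (mod 89).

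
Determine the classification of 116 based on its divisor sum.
deficient

Proper divisors of 116: sum = 1 + 2 + 4 + 29 + 58 = 94
Since 94 < 116, 116 is deficient.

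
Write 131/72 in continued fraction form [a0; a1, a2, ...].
[1; 1, 4, 1, 1, 6]

Euclidean algorithm steps:
131 = 1 × 72 + 59
72 = 1 × 59 + 13
59 = 4 × 13 + 7
13 = 1 × 7 + 6
7 = 1 × 6 + 1
6 = 6 × 1 + 0
Continued fraction: [1; 1, 4, 1, 1, 6]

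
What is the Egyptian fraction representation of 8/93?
1/12 + 1/372

Greedy algorithm:
8/93: ceiling(93/8) = 12, use 1/12
1/372: ceiling(372/1) = 372, use 1/372
Result: 8/93 = 1/12 + 1/372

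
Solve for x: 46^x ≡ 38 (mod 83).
68

Baby-step giant-step with step n = ⌈√83⌉ = 10.
Baby steps 46^j mod 83 (j:value) for j=0..9: 0:1, 1:46, 2:41, 3:60, 4:21, 5:53, 6:31, 7:15, 8:26, 9:34.
Giant-step multiplier: 46^(-10) ≡ 46^(82-10) = 46^72 ≡ 51 (mod 83).
Giant steps γ_i = 38·51^i mod 83: γ_0=38, γ_1=29, γ_2=68, γ_3=65, γ_4=78, γ_5=77, γ_6=26 (in table at j=8).
x = i·n + j = 6·10 + 8 = 68.
Check: 46^68 ≡ 38 (mod 83).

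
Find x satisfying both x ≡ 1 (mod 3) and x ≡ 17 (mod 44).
61

Using Chinese Remainder Theorem:
M = 3 × 44 = 132
M1 = 44, M2 = 3
y1 = 44^(-1) mod 3 = 2
y2 = 3^(-1) mod 44 = 15
x = (1×44×2 + 17×3×15) mod 132 = 61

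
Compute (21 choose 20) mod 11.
10

Using Lucas' theorem:
Write n=21 and k=20 in base 11:
n in base 11: [1, 10]
k in base 11: [1, 9]
C(21,20) mod 11 = ∏ C(n_i, k_i) mod 11
Digit binomials (mod 11): C(1,1) = 1; C(10,9) = 10
Product: 1 × 10 = 10 ≡ 10 (mod 11)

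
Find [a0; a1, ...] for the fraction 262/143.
[1; 1, 4, 1, 23]

Euclidean algorithm steps:
262 = 1 × 143 + 119
143 = 1 × 119 + 24
119 = 4 × 24 + 23
24 = 1 × 23 + 1
23 = 23 × 1 + 0
Continued fraction: [1; 1, 4, 1, 23]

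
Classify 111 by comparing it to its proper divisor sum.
deficient

Proper divisors of 111: sum = 1 + 3 + 37 = 41
Since 41 < 111, 111 is deficient.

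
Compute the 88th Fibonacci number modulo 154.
21

Matrix identity: Q^n = [[F_(n+1), F_n], [F_n, F_(n-1)]] with Q = [[1,1],[1,0]].
n = 88 = 1011000₂. Square-and-multiply, entries mod 154:
Q^1 = [[1,1],[1,0]]
Q^2 = (Q^1)² = [[2,1],[1,1]]
Q^5 = (Q^2)²·Q = [[8,5],[5,3]]
Q^11 = (Q^5)²·Q = [[144,89],[89,55]]
Q^22 = (Q^11)² = [[13,1],[1,12]]
Q^44 = (Q^22)² = [[16,25],[25,145]]
Q^88 = (Q^44)² = [[111,21],[21,90]]
F_88 mod 154 = Q^88[0][1] = 21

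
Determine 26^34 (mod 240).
16

Repeated squaring. Binary of 34 = 100010.
26^1 ≡ 26 (mod 240); 26^2 ≡ 196 (mod 240); 26^4 ≡ 16 (mod 240); 26^8 ≡ 16 (mod 240); 26^16 ≡ 16 (mod 240); 26^32 ≡ 16 (mod 240)
26^34 = 26^2 × 26^32 ≡ 16 (mod 240)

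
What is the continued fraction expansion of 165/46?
[3; 1, 1, 2, 2, 1, 2]

Euclidean algorithm steps:
165 = 3 × 46 + 27
46 = 1 × 27 + 19
27 = 1 × 19 + 8
19 = 2 × 8 + 3
8 = 2 × 3 + 2
3 = 1 × 2 + 1
2 = 2 × 1 + 0
Continued fraction: [3; 1, 1, 2, 2, 1, 2]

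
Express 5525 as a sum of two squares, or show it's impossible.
7² + 74² (a=7, b=74)

Factorization: 5525 = 5^2 × 13 × 17
By Fermat: n is sum of two squares iff every prime p ≡ 3 (mod 4) appears to even power.
All primes ≡ 3 (mod 4) appear to even power.
Search a = 0, 1, 2, … for 5525 - a² a perfect square: first hit at a = 7: 5525 - 49 = 5476 = 74².
5525 = 7² + 74² = 49 + 5476 ✓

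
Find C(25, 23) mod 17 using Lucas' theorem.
11

Using Lucas' theorem:
Write n=25 and k=23 in base 17:
n in base 17: [1, 8]
k in base 17: [1, 6]
C(25,23) mod 17 = ∏ C(n_i, k_i) mod 17
Digit binomials (mod 17): C(1,1) = 1; C(8,6) = 28 ≡ 11
Product: 1 × 11 = 11 ≡ 11 (mod 17)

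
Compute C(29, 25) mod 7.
0

Using Lucas' theorem:
Write n=29 and k=25 in base 7:
n in base 7: [4, 1]
k in base 7: [3, 4]
C(29,25) mod 7 = ∏ C(n_i, k_i) mod 7
Digit binomials (mod 7): C(4,3) = 4; C(1,4) = 0 (k_i > n_i)
Product: 4 × 0 = 0 ≡ 0 (mod 7)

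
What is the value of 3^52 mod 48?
33

Repeated squaring. Binary of 52 = 110100.
3^1 ≡ 3 (mod 48); 3^2 ≡ 9 (mod 48); 3^4 ≡ 33 (mod 48); 3^8 ≡ 33 (mod 48); 3^16 ≡ 33 (mod 48); 3^32 ≡ 33 (mod 48)
3^52 = 3^4 × 3^16 × 3^32 ≡ 33 (mod 48)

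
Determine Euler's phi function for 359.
358

359 = 359
φ(n) = n × ∏(1 - 1/p) for each prime p dividing n
φ(359) = 359 × (1 - 1/359) = 358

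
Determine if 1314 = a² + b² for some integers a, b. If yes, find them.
15² + 33² (a=15, b=33)

Factorization: 1314 = 2 × 3^2 × 73
By Fermat: n is sum of two squares iff every prime p ≡ 3 (mod 4) appears to even power.
All primes ≡ 3 (mod 4) appear to even power.
Search a = 0, 1, 2, … for 1314 - a² a perfect square: first hit at a = 15: 1314 - 225 = 1089 = 33².
1314 = 15² + 33² = 225 + 1089 ✓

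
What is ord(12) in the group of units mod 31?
30

31 is prime, so ord(12) divides φ(31) = 30.
Divisors of 30: 1, 2, 3, 5, 6, 10, 15, 30.
Repeated squaring: 12^1 ≡ 12, 12^2 ≡ 20, 12^4 ≡ 28, 12^8 ≡ 9, 12^16 ≡ 19 (mod 31).
Test 12^d mod 31 for each divisor d in increasing order:
12^1 ≡ 12
12^2 ≡ 20
12^3 = 12^2·12^1 ≡ 23
12^5 = 12^4·12^1 ≡ 26
12^6 = 12^4·12^2 ≡ 2
12^10 = 12^8·12^2 ≡ 25
12^15 = 12^8·12^4·12^2·12^1 ≡ 30
12^30 = 12^16·12^8·12^4·12^2 ≡ 1  ← first divisor giving 1
The order is 30.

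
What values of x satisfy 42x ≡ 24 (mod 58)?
x ≡ 13 (mod 29)

gcd(42, 58) = 2, which divides 24, so solutions exist.
Divide through by 2: 21x ≡ 12 (mod 29).
Find 21^(-1) mod 29 by the extended Euclidean algorithm:
29 = 1 × 21 + 8  ⟹  8 = (1)·29 + (-1)·21
21 = 2 × 8 + 5  ⟹  5 = (-2)·29 + (3)·21
8 = 1 × 5 + 3  ⟹  3 = (3)·29 + (-4)·21
5 = 1 × 3 + 2  ⟹  2 = (-5)·29 + (7)·21
3 = 1 × 2 + 1  ⟹  1 = (8)·29 + (-11)·21
So (-11)·21 ≡ 1 (mod 29), i.e. 21^(-1) ≡ -11 ≡ 18 (mod 29).
x ≡ 18 × 12 = 216 ≡ 13 (mod 29).
Check: 42 × 13 = 546 ≡ 24 (mod 58).
x ≡ 13 (mod 29), giving 2 solutions mod 58.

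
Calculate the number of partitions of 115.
1064144451

p(n) counts ways to write n as a sum of positive integers (order ignored).
Euler's pentagonal recurrence: p(k) = p(k-1) + p(k-2) - p(k-5) - p(k-7) + p(k-12) + p(k-15) - ... (offsets j(3j∓1)/2, signs ++--, p(0)=1, p(<0)=0).
DP table for k = 0..114: p(0)=1, p(1)=1, p(2)=2, p(3)=3, p(4)=5, p(5)=7, p(6)=11, p(7)=15, p(8)=22, p(9)=30, p(10)=42, p(11)=56, p(12)=77, p(13)=101, p(14)=135, p(15)=176, p(16)=231, p(17)=297, p(18)=385, p(19)=490, p(20)=627, p(21)=792, p(22)=1002, p(23)=1255, p(24)=1575, p(25)=1958, p(26)=2436, p(27)=3010, p(28)=3718, p(29)=4565, p(30)=5604, p(31)=6842, p(32)=8349, p(33)=10143, p(34)=12310, p(35)=14883, p(36)=17977, p(37)=21637, p(38)=26015, p(39)=31185, p(40)=37338, p(41)=44583, p(42)=53174, p(43)=63261, p(44)=75175, p(45)=89134, p(46)=105558, p(47)=124754, p(48)=147273, p(49)=173525, p(50)=204226, p(51)=239943, p(52)=281589, p(53)=329931, p(54)=386155, p(55)=451276, p(56)=526823, p(57)=614154, p(58)=715220, p(59)=831820, p(60)=966467, p(61)=1121505, p(62)=1300156, p(63)=1505499, p(64)=1741630, p(65)=2012558, p(66)=2323520, p(67)=2679689, p(68)=3087735, p(69)=3554345, p(70)=4087968, p(71)=4697205, p(72)=5392783, p(73)=6185689, p(74)=7089500, p(75)=8118264, p(76)=9289091, p(77)=10619863, p(78)=12132164, p(79)=13848650, p(80)=15796476, p(81)=18004327, p(82)=20506255, p(83)=23338469, p(84)=26543660, p(85)=30167357, p(86)=34262962, p(87)=38887673, p(88)=44108109, p(89)=49995925, p(90)=56634173, p(91)=64112359, p(92)=72533807, p(93)=82010177, p(94)=92669720, p(95)=104651419, p(96)=118114304, p(97)=133230930, p(98)=150198136, p(99)=169229875, p(100)=190569292, p(101)=214481126, p(102)=241265379, p(103)=271248950, p(104)=304801365, p(105)=342325709, p(106)=384276336, p(107)=431149389, p(108)=483502844, p(109)=541946240, p(110)=607163746, p(111)=679903203, p(112)=761002156, p(113)=851376628, p(114)=952050665.
Final step: p(115) = p(114) + p(113) - p(110) - p(108) + p(103) + p(100) - p(93) - p(89) + p(80) + p(75) - p(64) - p(58) + p(45) + p(38) - p(23) - p(15)
= 952050665 + 851376628 - 607163746 - 483502844 + 271248950 + 190569292 - 82010177 - 49995925 + 15796476 + 8118264 - 1741630 - 715220 + 89134 + 26015 - 1255 - 176
= 1064144451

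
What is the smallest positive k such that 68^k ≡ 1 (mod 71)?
70

71 is prime, so ord(68) divides φ(71) = 70.
Divisors of 70: 1, 2, 5, 7, 10, 14, 35, 70.
Repeated squaring: 68^1 ≡ 68, 68^2 ≡ 9, 68^4 ≡ 10, 68^8 ≡ 29, 68^16 ≡ 60, 68^32 ≡ 50, 68^64 ≡ 15 (mod 71).
Test 68^d mod 71 for each divisor d in increasing order:
68^1 ≡ 68
68^2 ≡ 9
68^5 = 68^4·68^1 ≡ 41
68^7 = 68^4·68^2·68^1 ≡ 14
68^10 = 68^8·68^2 ≡ 48
68^14 = 68^8·68^4·68^2 ≡ 54
68^35 = 68^32·68^2·68^1 ≡ 70
68^70 = 68^64·68^4·68^2 ≡ 1  ← first divisor giving 1
The order is 70.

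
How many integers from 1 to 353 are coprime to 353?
352

353 = 353
φ(n) = n × ∏(1 - 1/p) for each prime p dividing n
φ(353) = 353 × (1 - 1/353) = 352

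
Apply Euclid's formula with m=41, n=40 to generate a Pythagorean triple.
(81, 3280, 3281)

Euclid's formula: a = m² - n², b = 2mn, c = m² + n²
m = 41, n = 40
a = 41² - 40² = 1681 - 1600 = 81
b = 2 × 41 × 40 = 3280
c = 41² + 40² = 1681 + 1600 = 3281
Verification: 81² + 3280² = 6561 + 10758400 = 10764961 = 3281² ✓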